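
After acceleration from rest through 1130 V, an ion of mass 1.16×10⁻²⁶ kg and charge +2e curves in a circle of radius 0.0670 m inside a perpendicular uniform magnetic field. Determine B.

B ≈ 0.135 T

v = √(2|q|V/m) = √(2·3.204×10⁻¹⁹·1130/1.16×10⁻²⁶) ≈ 2.498×10⁵ m/s.
B = mv/(|q|r) = (1.16×10⁻²⁶)(2.498×10⁵)/((3.204×10⁻¹⁹)(0.0670)) ≈ 0.135 T.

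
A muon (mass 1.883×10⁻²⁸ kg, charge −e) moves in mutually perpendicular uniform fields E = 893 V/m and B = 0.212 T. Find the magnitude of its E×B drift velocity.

The E×B drift speed is v_d = E/B.
v_d = 893/0.212 = 4210 m/s.

v_d ≈ 4210 m/s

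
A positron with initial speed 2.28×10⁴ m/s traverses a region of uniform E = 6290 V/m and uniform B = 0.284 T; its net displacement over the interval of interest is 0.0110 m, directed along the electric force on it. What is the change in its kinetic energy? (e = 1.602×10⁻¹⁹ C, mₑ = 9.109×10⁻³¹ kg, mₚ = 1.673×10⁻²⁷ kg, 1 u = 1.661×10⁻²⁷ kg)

The magnetic force is always ⟂ v and does no work; only the electric force changes KE.
ΔKE = F_E · d = |q|E d = (1.602×10⁻¹⁹)(6290)(0.0110) ≈ 1.11×10⁻¹⁷ J.

ΔKE ≈ 1.11×10⁻¹⁷ J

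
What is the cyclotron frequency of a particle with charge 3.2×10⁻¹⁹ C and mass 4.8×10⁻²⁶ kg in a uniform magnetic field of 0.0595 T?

f ≈ 6.31×10⁴ Hz

f = |q|B/(2πm).
f = (3.2×10⁻¹⁹)(0.0595)/(2π·4.8×10⁻²⁶) ≈ 6.31×10⁴ Hz.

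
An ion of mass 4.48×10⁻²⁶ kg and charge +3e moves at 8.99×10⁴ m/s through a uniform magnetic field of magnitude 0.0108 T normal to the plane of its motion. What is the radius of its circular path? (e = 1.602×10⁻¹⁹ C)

The magnetic force provides the centripetal force: |q|vB = mv²/r.
r = mv/(|q|B) = (4.48×10⁻²⁶)(8.99×10⁴)/((4.806×10⁻¹⁹)(0.0108)) ≈ 0.776 m.

r ≈ 0.776 m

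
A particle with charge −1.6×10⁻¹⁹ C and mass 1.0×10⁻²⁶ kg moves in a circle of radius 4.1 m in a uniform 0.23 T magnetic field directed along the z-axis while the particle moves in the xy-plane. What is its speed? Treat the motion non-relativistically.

v ≈ 1.5×10⁷ m/s

From |q|vB = mv²/r, v = |q|Br/m.
v = (1.6×10⁻¹⁹)(0.23)(4.1)/1.0×10⁻²⁶ ≈ 1.5×10⁷ m/s.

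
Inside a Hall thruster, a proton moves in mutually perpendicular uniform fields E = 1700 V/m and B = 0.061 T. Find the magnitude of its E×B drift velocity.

In crossed fields the guiding centre drifts at v_d = |E×B|/B² = E/B, independent of charge and mass.
v_d = 1700/0.061 = 2.8×10⁴ m/s.

v_d ≈ 2.8×10⁴ m/s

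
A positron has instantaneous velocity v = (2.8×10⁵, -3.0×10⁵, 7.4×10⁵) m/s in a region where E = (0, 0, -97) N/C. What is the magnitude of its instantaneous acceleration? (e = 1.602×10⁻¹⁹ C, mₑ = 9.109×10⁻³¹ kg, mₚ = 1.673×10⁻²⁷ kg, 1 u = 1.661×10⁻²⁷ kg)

Only an electric field acts, so F = qE = (1.602×10⁻¹⁹ C)·(0, 0, -97.0) = (0, 0, -1.55×10⁻¹⁷) N.
|a| = |F|/m = 1.554×10⁻¹⁷/9.109×10⁻³¹ ≈ 1.71×10¹³ m/s².

|a| ≈ 1.71×10¹³ m/s²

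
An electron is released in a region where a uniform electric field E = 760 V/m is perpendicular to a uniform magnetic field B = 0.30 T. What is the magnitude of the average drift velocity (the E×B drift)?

v_d ≈ 2500 m/s

The steady drift has the magnetic force balancing the electric force, so v_d = E/B.
v_d = 760/0.30 = 2500 m/s.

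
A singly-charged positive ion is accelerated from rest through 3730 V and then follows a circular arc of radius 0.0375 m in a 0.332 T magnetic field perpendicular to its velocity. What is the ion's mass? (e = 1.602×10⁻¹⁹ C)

Combine |q|V = ½mv² and r = mv/(|q|B): eliminate v to get m = qB²r²/(2V).
m = (1.602×10⁻¹⁹)(0.332)²(0.0375)²/(2·3730) ≈ 3.33×10⁻²⁷ kg.

m ≈ 3.33×10⁻²⁷ kg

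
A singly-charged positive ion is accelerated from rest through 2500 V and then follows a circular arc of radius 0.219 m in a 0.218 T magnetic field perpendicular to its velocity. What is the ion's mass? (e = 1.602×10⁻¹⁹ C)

Combine |q|V = ½mv² and r = mv/(|q|B): eliminate v to get m = qB²r²/(2V).
m = (1.602×10⁻¹⁹)(0.218)²(0.219)²/(2·2500) ≈ 7.30×10⁻²⁶ kg.

m ≈ 7.30×10⁻²⁶ kg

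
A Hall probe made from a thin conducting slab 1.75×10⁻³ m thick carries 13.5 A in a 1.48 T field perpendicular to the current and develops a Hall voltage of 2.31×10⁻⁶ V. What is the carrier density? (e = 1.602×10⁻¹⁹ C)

From V_H = IB/(n e t), n = IB/(V_H e t).
n = (13.5)(1.48)/((2.31×10⁻⁶)(1.602×10⁻¹⁹)(1.75×10⁻³)) ≈ 3.09×10²⁸ m⁻³.

n ≈ 3.09×10²⁸ m⁻³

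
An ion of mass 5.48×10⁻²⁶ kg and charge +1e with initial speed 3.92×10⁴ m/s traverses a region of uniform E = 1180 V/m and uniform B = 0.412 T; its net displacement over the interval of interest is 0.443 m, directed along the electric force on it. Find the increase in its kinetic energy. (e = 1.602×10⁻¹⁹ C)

The magnetic force is always ⟂ v and does no work; only the electric force changes KE.
ΔKE = F_E · d = |q|E d = (1.602×10⁻¹⁹)(1180)(0.443) ≈ 8.37×10⁻¹⁷ J.

ΔKE ≈ 8.37×10⁻¹⁷ J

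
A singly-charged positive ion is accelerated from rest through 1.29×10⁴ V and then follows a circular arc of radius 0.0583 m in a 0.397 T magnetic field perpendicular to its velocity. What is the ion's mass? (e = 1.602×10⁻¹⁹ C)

m ≈ 3.33×10⁻²⁷ kg

Combine |q|V = ½mv² and r = mv/(|q|B): eliminate v to get m = qB²r²/(2V).
m = (1.602×10⁻¹⁹)(0.397)²(0.0583)²/(2·1.29×10⁴) ≈ 3.33×10⁻²⁷ kg.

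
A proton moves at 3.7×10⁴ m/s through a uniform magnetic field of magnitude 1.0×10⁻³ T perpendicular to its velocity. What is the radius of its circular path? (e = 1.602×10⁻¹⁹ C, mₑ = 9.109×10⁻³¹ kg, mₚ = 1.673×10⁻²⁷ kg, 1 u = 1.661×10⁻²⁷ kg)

The magnetic force provides the centripetal force: |q|vB = mv²/r.
r = mv/(|q|B) = (1.673×10⁻²⁷)(3.7×10⁴)/((1.602×10⁻¹⁹)(1.0×10⁻³)) ≈ 0.39 m.

r ≈ 0.39 m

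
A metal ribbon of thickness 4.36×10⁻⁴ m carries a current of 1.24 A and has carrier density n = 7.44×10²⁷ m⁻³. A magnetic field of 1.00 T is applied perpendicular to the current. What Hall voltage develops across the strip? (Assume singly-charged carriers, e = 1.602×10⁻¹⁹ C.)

V_H = IB/(n e t).
V_H = (1.24)(1.00)/((7.44×10²⁷)(1.602×10⁻¹⁹)(4.36×10⁻⁴)) ≈ 2.39×10⁻⁶ V.

V_H ≈ 2.39×10⁻⁶ V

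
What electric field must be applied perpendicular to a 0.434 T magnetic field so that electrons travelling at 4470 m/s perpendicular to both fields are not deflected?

E = 1940 V/m

For straight-line motion qE = qvB, so E = vB.
E = 4470 × 0.434 = 1940 V/m.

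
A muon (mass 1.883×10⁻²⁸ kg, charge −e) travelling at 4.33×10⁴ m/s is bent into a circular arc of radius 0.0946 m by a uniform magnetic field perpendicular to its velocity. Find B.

B ≈ 5.38×10⁻⁴ T

From |q|vB = mv²/r, B = mv/(|q|r).
B = (1.883×10⁻²⁸)(4.33×10⁴)/((1.602×10⁻¹⁹)(0.0946)) ≈ 5.38×10⁻⁴ T.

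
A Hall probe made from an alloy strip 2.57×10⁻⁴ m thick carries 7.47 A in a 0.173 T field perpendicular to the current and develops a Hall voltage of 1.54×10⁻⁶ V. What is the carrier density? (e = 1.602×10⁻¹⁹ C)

n ≈ 2.04×10²⁸ m⁻³

From V_H = IB/(n e t), n = IB/(V_H e t).
n = (7.47)(0.173)/((1.54×10⁻⁶)(1.602×10⁻¹⁹)(2.57×10⁻⁴)) ≈ 2.04×10²⁸ m⁻³.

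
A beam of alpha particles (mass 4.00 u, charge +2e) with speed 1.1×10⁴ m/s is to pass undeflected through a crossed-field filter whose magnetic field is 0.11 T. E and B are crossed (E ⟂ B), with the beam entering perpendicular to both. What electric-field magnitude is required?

For straight-line motion qE = qvB, so E = vB.
E = 1.1×10⁴ × 0.11 = 1200 V/m.

E = 1200 V/m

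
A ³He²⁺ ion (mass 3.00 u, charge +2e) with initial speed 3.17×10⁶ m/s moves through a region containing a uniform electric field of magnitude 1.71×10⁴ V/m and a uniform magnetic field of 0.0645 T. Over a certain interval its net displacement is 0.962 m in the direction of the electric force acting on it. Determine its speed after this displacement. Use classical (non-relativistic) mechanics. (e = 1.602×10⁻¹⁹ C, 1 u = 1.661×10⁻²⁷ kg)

v_f ≈ 3.49×10⁶ m/s

B does no work; ΔKE = |q|E d.
½mv_f² = ½mv₀² + |q|Ed = ½(4.983×10⁻²⁷)(3.17×10⁶)² + (3.204×10⁻¹⁹)(1.71×10⁴)(0.962) ≈ 2.504×10⁻¹⁴ J + 5.271×10⁻¹⁵ J ≈ 3.031×10⁻¹⁴ J.
v_f = √(2·3.031×10⁻¹⁴/4.983×10⁻²⁷) ≈ 3.49×10⁶ m/s.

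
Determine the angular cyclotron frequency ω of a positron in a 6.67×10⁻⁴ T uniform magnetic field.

ω = |q|B/m.
ω = (1.602×10⁻¹⁹)(6.67×10⁻⁴)/9.109×10⁻³¹ ≈ 1.17×10⁸ rad/s.

ω ≈ 1.17×10⁸ rad/s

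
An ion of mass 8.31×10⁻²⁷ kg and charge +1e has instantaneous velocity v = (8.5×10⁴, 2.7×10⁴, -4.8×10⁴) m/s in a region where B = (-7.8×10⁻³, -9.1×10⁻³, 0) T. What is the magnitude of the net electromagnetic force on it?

v×B = (-437, 374, -563) N/C.
F = q v×B = (1.602×10⁻¹⁹ C)·(-437, 374, -563) = (-7.00×10⁻¹⁷, 6.00×10⁻¹⁷, -9.02×10⁻¹⁷) N.
|F| = 1.29×10⁻¹⁶ N.

|F| ≈ 1.29×10⁻¹⁶ N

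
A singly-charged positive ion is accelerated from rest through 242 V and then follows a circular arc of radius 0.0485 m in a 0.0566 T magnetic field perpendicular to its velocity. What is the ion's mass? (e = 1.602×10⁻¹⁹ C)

m ≈ 2.49×10⁻²⁷ kg

Combine |q|V = ½mv² and r = mv/(|q|B): eliminate v to get m = qB²r²/(2V).
m = (1.602×10⁻¹⁹)(0.0566)²(0.0485)²/(2·242) ≈ 2.49×10⁻²⁷ kg.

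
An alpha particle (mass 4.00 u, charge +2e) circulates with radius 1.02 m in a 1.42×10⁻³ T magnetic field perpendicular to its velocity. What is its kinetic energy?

v = |q|Br/m, then KE = ½mv² = (qBr)²/(2m).
v = (3.204×10⁻¹⁹)(1.42×10⁻³)(1.02)/6.644×10⁻²⁷ ≈ 6.985×10⁴ m/s.
KE = ½(6.644×10⁻²⁷)(6.985×10⁴)² ≈ 1.62×10⁻¹⁷ J = 101 eV.

KE ≈ 101 eV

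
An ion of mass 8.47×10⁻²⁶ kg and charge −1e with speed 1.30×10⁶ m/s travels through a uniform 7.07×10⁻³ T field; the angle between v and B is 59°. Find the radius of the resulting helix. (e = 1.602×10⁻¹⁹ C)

r ≈ 83.3 m

v⊥ = v sinθ = 1.30×10⁶·sin59° ≈ 1.114×10⁶ m/s.
r = m v⊥/(|q|B) = (8.47×10⁻²⁶)(1.114×10⁶)/((1.602×10⁻¹⁹)(7.07×10⁻³)) ≈ 83.3 m.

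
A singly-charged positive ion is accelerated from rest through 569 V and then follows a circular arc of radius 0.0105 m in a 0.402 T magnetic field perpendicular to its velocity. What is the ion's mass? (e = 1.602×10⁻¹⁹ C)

Combine |q|V = ½mv² and r = mv/(|q|B): eliminate v to get m = qB²r²/(2V).
m = (1.602×10⁻¹⁹)(0.402)²(0.0105)²/(2·569) ≈ 2.51×10⁻²⁷ kg.

m ≈ 2.51×10⁻²⁷ kg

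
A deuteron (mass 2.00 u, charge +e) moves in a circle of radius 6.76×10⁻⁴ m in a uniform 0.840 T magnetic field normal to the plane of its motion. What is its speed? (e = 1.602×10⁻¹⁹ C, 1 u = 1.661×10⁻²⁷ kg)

v ≈ 2.74×10⁴ m/s

From |q|vB = mv²/r, v = |q|Br/m.
v = (1.602×10⁻¹⁹)(0.840)(6.76×10⁻⁴)/3.322×10⁻²⁷ ≈ 2.74×10⁴ m/s.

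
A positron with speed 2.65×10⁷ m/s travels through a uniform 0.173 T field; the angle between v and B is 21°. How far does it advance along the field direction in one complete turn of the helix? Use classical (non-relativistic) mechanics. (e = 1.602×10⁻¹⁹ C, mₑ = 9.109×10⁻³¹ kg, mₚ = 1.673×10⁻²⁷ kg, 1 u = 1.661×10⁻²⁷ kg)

p ≈ 5.11×10⁻³ m

v∥ = v cosθ = 2.65×10⁷·cos21° ≈ 2.474×10⁷ m/s.
T = 2πm/(|q|B) = 2π(9.109×10⁻³¹)/((1.602×10⁻¹⁹)(0.173)) ≈ 2.065×10⁻¹⁰ s.
pitch = v∥ T = (2.474×10⁷)(2.065×10⁻¹⁰) ≈ 5.11×10⁻³ m.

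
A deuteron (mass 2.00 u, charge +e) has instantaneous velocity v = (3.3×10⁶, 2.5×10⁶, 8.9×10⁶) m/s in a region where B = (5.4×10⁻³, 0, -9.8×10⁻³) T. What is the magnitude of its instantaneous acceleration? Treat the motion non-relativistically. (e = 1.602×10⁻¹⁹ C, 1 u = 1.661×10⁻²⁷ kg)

|a| ≈ 4.11×10¹² m/s²

v×B = (-2.45×10⁴, 8.04×10⁴, -1.35×10⁴) N/C.
F = q v×B = (1.602×10⁻¹⁹ C)·(-2.45×10⁴, 8.04×10⁴, -1.35×10⁴) = (-3.92×10⁻¹⁵, 1.29×10⁻¹⁴, -2.16×10⁻¹⁵) N.
|a| = |F|/m = 1.364×10⁻¹⁴/3.322×10⁻²⁷ ≈ 4.11×10¹² m/s².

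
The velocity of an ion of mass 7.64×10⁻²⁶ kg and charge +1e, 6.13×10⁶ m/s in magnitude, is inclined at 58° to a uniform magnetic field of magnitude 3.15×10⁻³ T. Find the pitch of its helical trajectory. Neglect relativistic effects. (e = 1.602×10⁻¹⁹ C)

v∥ = v cosθ = 6.13×10⁶·cos58° ≈ 3.248×10⁶ m/s.
T = 2πm/(|q|B) = 2π(7.64×10⁻²⁶)/((1.602×10⁻¹⁹)(3.15×10⁻³)) ≈ 9.513×10⁻⁴ s.
pitch = v∥ T = (3.248×10⁶)(9.513×10⁻⁴) ≈ 3090 m.

p ≈ 3090 m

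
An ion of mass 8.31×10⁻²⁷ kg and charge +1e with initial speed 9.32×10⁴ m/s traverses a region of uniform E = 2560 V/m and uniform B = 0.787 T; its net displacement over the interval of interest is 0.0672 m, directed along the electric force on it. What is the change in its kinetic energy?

ΔKE ≈ 2.76×10⁻¹⁷ J

The magnetic force is always ⟂ v and does no work; only the electric force changes KE.
ΔKE = F_E · d = |q|E d = (1.602×10⁻¹⁹)(2560)(0.0672) ≈ 2.76×10⁻¹⁷ J.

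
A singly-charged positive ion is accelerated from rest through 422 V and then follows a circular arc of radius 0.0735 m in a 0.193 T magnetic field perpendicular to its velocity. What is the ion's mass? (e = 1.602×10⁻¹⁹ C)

m ≈ 3.82×10⁻²⁶ kg

Combine |q|V = ½mv² and r = mv/(|q|B): eliminate v to get m = qB²r²/(2V).
m = (1.602×10⁻¹⁹)(0.193)²(0.0735)²/(2·422) ≈ 3.82×10⁻²⁶ kg.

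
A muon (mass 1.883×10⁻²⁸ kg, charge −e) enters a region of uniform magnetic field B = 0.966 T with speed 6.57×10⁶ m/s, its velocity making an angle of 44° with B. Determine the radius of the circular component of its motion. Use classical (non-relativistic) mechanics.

v⊥ = v sinθ = 6.57×10⁶·sin44° ≈ 4.564×10⁶ m/s.
r = m v⊥/(|q|B) = (1.883×10⁻²⁸)(4.564×10⁶)/((1.602×10⁻¹⁹)(0.966)) ≈ 5.55×10⁻³ m.

r ≈ 5.55×10⁻³ m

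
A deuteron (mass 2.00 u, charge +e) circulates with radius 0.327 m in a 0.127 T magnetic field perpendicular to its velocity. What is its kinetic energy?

KE ≈ 6.66×10⁻¹⁵ J

v = |q|Br/m, then KE = ½mv² = (qBr)²/(2m).
v = (1.602×10⁻¹⁹)(0.127)(0.327)/3.322×10⁻²⁷ ≈ 2.003×10⁶ m/s.
KE = ½(3.322×10⁻²⁷)(2.003×10⁶)² ≈ 6.66×10⁻¹⁵ J.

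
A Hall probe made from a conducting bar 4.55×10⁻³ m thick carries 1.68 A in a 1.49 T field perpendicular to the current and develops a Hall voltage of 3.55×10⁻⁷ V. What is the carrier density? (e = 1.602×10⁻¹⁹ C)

From V_H = IB/(n e t), n = IB/(V_H e t).
n = (1.68)(1.49)/((3.55×10⁻⁷)(1.602×10⁻¹⁹)(4.55×10⁻³)) ≈ 9.67×10²⁷ m⁻³.

n ≈ 9.67×10²⁷ m⁻³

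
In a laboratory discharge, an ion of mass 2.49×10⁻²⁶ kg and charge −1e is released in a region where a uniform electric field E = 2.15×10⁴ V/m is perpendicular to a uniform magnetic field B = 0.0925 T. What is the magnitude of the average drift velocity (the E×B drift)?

The steady drift has the magnetic force balancing the electric force, so v_d = E/B.
v_d = 2.15×10⁴/0.0925 = 2.32×10⁵ m/s.

v_d ≈ 2.32×10⁵ m/s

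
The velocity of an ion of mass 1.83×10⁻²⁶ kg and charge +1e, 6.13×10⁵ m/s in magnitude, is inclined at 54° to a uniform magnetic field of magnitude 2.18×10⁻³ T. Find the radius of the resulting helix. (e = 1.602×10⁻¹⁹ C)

v⊥ = v sinθ = 6.13×10⁵·sin54° ≈ 4.959×10⁵ m/s.
r = m v⊥/(|q|B) = (1.83×10⁻²⁶)(4.959×10⁵)/((1.602×10⁻¹⁹)(2.18×10⁻³)) ≈ 26.0 m.

r ≈ 26.0 m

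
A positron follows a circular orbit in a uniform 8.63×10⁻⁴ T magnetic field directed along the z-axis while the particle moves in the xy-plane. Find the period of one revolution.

The cyclotron period depends only on m, q, B: T = 2πm/(|q|B).
T = 2π(9.109×10⁻³¹)/((1.602×10⁻¹⁹)(8.63×10⁻⁴)) ≈ 4.14×10⁻⁸ s.

T ≈ 4.14×10⁻⁸ s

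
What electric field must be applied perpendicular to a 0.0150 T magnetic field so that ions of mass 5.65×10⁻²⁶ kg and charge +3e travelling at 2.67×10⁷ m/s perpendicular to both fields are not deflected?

For straight-line motion qE = qvB, so E = vB.
E = 2.67×10⁷ × 0.0150 = 4.00×10⁵ V/m.

E = 4.00×10⁵ V/m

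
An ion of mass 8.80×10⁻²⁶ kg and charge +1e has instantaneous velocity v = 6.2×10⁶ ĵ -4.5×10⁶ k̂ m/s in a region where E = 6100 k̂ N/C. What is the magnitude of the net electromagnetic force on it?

|F| ≈ 9.77×10⁻¹⁶ N

Only an electric field acts, so F = qE = (1.602×10⁻¹⁹ C)·(0, 0, 6100) = (0, 0, 9.77×10⁻¹⁶) N.
|F| = 9.77×10⁻¹⁶ N.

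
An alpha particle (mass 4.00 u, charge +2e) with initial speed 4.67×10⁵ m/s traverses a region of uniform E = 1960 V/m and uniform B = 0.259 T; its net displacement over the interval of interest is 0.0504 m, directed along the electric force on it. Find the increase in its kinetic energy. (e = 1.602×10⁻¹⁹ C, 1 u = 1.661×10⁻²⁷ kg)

ΔKE ≈ 3.17×10⁻¹⁷ J

The magnetic force is always ⟂ v and does no work; only the electric force changes KE.
ΔKE = F_E · d = |q|E d = (3.204×10⁻¹⁹)(1960)(0.0504) ≈ 3.17×10⁻¹⁷ J.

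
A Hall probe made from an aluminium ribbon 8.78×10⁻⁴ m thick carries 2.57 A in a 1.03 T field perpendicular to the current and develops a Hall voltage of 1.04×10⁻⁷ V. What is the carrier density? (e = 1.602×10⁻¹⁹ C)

From V_H = IB/(n e t), n = IB/(V_H e t).
n = (2.57)(1.03)/((1.04×10⁻⁷)(1.602×10⁻¹⁹)(8.78×10⁻⁴)) ≈ 1.81×10²⁹ m⁻³.

n ≈ 1.81×10²⁹ m⁻³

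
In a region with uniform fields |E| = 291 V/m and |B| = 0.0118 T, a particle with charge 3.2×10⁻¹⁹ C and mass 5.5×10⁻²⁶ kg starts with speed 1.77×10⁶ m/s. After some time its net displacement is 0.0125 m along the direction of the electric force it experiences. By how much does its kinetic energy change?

ΔKE ≈ 1.16×10⁻¹⁸ J

The magnetic force is always ⟂ v and does no work; only the electric force changes KE.
ΔKE = F_E · d = |q|E d = (3.2×10⁻¹⁹)(291)(0.0125) ≈ 1.16×10⁻¹⁸ J.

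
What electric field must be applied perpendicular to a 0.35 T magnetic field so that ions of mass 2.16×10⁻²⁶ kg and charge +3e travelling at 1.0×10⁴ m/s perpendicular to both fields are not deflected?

For straight-line motion qE = qvB, so E = vB.
E = 1.0×10⁴ × 0.35 = 3500 V/m.

E = 3500 V/m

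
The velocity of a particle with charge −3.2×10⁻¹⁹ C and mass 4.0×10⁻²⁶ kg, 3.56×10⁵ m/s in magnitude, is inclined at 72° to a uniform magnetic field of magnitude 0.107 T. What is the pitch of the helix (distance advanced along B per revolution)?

v∥ = v cosθ = 3.56×10⁵·cos72° ≈ 1.100×10⁵ m/s.
T = 2πm/(|q|B) = 2π(4.0×10⁻²⁶)/((3.2×10⁻¹⁹)(0.107)) ≈ 7.340×10⁻⁶ s.
pitch = v∥ T = (1.100×10⁵)(7.340×10⁻⁶) ≈ 0.807 m.

p ≈ 0.807 m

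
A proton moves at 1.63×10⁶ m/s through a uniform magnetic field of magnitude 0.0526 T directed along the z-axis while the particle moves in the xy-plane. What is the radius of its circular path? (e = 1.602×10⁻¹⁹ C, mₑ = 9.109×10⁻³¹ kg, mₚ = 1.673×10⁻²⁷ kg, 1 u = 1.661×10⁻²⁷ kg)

r ≈ 0.324 m

The magnetic force provides the centripetal force: |q|vB = mv²/r.
r = mv/(|q|B) = (1.673×10⁻²⁷)(1.63×10⁶)/((1.602×10⁻¹⁹)(0.0526)) ≈ 0.324 m.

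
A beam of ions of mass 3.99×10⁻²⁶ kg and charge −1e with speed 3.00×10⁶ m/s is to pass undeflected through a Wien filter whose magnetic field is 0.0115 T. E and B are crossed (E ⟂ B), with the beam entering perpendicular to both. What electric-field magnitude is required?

For straight-line motion qE = qvB, so E = vB.
E = 3.00×10⁶ × 0.0115 = 3.45×10⁴ V/m.

E = 3.45×10⁴ V/m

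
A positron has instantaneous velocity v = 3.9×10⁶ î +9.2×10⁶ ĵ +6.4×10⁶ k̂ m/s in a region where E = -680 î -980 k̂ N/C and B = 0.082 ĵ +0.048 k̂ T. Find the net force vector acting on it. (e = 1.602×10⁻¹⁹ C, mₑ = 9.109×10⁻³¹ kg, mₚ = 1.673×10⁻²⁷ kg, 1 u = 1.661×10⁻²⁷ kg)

F ≈ (-1.34×10⁻¹⁴, -3.00×10⁻¹⁴, 5.11×10⁻¹⁴) N

v×B = (-8.32×10⁴, -1.87×10⁵, 3.20×10⁵) N/C.
E + v×B = (-8.39×10⁴, -1.87×10⁵, 3.19×10⁵) N/C.
F = q(E + v×B) = (1.602×10⁻¹⁹ C)·(-8.39×10⁴, -1.87×10⁵, 3.19×10⁵) = (-1.34×10⁻¹⁴, -3.00×10⁻¹⁴, 5.11×10⁻¹⁴) N.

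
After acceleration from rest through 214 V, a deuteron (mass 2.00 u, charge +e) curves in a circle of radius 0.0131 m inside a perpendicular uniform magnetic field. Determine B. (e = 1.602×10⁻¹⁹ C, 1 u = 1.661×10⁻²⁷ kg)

B ≈ 0.227 T

v = √(2|q|V/m) = √(2·1.602×10⁻¹⁹·214/3.322×10⁻²⁷) ≈ 1.437×10⁵ m/s.
B = mv/(|q|r) = (3.322×10⁻²⁷)(1.437×10⁵)/((1.602×10⁻¹⁹)(0.0131)) ≈ 0.227 T.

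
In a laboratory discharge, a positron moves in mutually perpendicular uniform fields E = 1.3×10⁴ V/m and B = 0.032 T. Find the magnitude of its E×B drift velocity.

v_d ≈ 4.1×10⁵ m/s

The steady drift has the magnetic force balancing the electric force, so v_d = E/B.
v_d = 1.3×10⁴/0.032 = 4.1×10⁵ m/s.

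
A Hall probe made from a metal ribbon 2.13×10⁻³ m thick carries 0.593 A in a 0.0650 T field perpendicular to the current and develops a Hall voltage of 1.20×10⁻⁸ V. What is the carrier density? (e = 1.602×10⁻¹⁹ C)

From V_H = IB/(n e t), n = IB/(V_H e t).
n = (0.593)(0.0650)/((1.20×10⁻⁸)(1.602×10⁻¹⁹)(2.13×10⁻³)) ≈ 9.41×10²⁷ m⁻³.

n ≈ 9.41×10²⁷ m⁻³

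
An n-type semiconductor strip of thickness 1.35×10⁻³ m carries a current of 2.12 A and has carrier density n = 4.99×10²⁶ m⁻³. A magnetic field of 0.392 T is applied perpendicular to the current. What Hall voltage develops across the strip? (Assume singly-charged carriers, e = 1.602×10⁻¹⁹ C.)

V_H = IB/(n e t).
V_H = (2.12)(0.392)/((4.99×10²⁶)(1.602×10⁻¹⁹)(1.35×10⁻³)) ≈ 7.70×10⁻⁶ V.

V_H ≈ 7.70×10⁻⁶ V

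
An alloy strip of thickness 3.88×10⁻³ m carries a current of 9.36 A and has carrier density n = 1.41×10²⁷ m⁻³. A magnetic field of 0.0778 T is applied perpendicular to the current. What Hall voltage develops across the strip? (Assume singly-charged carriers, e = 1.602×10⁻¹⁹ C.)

V_H = IB/(n e t).
V_H = (9.36)(0.0778)/((1.41×10²⁷)(1.602×10⁻¹⁹)(3.88×10⁻³)) ≈ 8.31×10⁻⁷ V.

V_H ≈ 8.31×10⁻⁷ V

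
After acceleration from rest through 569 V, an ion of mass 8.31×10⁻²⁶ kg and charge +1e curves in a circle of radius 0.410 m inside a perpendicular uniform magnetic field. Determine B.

B ≈ 0.0593 T

v = √(2|q|V/m) = √(2·1.602×10⁻¹⁹·569/8.31×10⁻²⁶) ≈ 4.684×10⁴ m/s.
B = mv/(|q|r) = (8.31×10⁻²⁶)(4.684×10⁴)/((1.602×10⁻¹⁹)(0.410)) ≈ 0.0593 T.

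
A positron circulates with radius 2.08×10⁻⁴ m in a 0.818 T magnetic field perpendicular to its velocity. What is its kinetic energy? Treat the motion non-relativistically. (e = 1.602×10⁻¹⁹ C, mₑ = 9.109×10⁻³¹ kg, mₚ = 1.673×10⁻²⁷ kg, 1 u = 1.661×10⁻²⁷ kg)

v = |q|Br/m, then KE = ½mv² = (qBr)²/(2m).
v = (1.602×10⁻¹⁹)(0.818)(2.08×10⁻⁴)/9.109×10⁻³¹ ≈ 2.992×10⁷ m/s.
KE = ½(9.109×10⁻³¹)(2.992×10⁷)² ≈ 4.08×10⁻¹⁶ J = 2550 eV.

KE ≈ 2550 eV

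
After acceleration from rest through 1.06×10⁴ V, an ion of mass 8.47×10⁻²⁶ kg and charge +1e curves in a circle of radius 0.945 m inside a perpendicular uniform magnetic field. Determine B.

B ≈ 0.112 T

v = √(2|q|V/m) = √(2·1.602×10⁻¹⁹·1.06×10⁴/8.47×10⁻²⁶) ≈ 2.002×10⁵ m/s.
B = mv/(|q|r) = (8.47×10⁻²⁶)(2.002×10⁵)/((1.602×10⁻¹⁹)(0.945)) ≈ 0.112 T.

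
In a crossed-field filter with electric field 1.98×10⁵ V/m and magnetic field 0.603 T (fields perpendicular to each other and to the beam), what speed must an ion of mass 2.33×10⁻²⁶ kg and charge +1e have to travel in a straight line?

v = 3.28×10⁵ m/s

For undeflected motion the electric and magnetic forces balance: qE = qvB.
v = E/B = 1.98×10⁵/0.603 = 3.28×10⁵ m/s.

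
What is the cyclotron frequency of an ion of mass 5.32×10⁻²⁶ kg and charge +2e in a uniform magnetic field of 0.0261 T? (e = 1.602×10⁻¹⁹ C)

f = |q|B/(2πm).
f = (3.204×10⁻¹⁹)(0.0261)/(2π·5.32×10⁻²⁶) ≈ 2.50×10⁴ Hz.

f ≈ 2.50×10⁴ Hz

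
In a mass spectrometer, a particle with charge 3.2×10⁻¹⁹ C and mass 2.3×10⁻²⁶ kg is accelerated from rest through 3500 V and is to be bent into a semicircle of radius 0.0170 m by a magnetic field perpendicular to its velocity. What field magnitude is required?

v = √(2|q|V/m) = √(2·3.2×10⁻¹⁹·3500/2.3×10⁻²⁶) ≈ 3.121×10⁵ m/s.
B = mv/(|q|r) = (2.3×10⁻²⁶)(3.121×10⁵)/((3.2×10⁻¹⁹)(0.0170)) ≈ 1.32 T.

B ≈ 1.32 T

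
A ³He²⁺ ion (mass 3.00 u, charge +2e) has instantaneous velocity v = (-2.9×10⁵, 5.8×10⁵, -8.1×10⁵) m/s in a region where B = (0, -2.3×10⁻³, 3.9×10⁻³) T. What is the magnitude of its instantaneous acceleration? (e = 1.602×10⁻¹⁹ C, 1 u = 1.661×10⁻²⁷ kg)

v×B = (399, 1130, 667) N/C.
F = q v×B = (3.204×10⁻¹⁹ C)·(399, 1130, 667) = (1.28×10⁻¹⁶, 3.62×10⁻¹⁶, 2.14×10⁻¹⁶) N.
|a| = |F|/m = 4.397×10⁻¹⁶/4.983×10⁻²⁷ ≈ 8.82×10¹⁰ m/s².

|a| ≈ 8.82×10¹⁰ m/s²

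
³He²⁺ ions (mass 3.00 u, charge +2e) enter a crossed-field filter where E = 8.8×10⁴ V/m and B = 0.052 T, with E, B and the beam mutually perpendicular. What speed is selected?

Zero net Lorentz force requires |qE| = |q v×B|, i.e. E = vB.
v = E/B = 8.8×10⁴/0.052 = 1.7×10⁶ m/s.

v = 1.7×10⁶ m/s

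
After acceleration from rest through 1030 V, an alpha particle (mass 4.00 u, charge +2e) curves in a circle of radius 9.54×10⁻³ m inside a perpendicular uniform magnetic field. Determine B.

B ≈ 0.685 T

v = √(2|q|V/m) = √(2·3.204×10⁻¹⁹·1030/6.644×10⁻²⁷) ≈ 3.152×10⁵ m/s.
B = mv/(|q|r) = (6.644×10⁻²⁷)(3.152×10⁵)/((3.204×10⁻¹⁹)(9.54×10⁻³)) ≈ 0.685 T.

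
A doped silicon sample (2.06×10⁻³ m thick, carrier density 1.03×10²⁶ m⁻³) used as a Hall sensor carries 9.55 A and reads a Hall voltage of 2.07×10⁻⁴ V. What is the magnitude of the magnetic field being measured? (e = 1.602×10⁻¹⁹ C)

From V_H = IB/(n e t), B = V_H n e t / I.
B = (2.07×10⁻⁴)(1.03×10²⁶)(1.602×10⁻¹⁹)(2.06×10⁻³)/9.55 ≈ 0.737 T.

B ≈ 0.737 T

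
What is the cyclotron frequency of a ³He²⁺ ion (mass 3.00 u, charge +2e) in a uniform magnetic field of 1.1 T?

f = |q|B/(2πm).
f = (3.204×10⁻¹⁹)(1.1)/(2π·4.983×10⁻²⁷) ≈ 1.1×10⁷ Hz.

f ≈ 1.1×10⁷ Hz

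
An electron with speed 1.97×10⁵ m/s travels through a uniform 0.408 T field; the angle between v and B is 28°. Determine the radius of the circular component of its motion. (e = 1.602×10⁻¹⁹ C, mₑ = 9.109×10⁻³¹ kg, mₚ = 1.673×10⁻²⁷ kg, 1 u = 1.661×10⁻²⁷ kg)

v⊥ = v sinθ = 1.97×10⁵·sin28° ≈ 9.249×10⁴ m/s.
r = m v⊥/(|q|B) = (9.109×10⁻³¹)(9.249×10⁴)/((1.602×10⁻¹⁹)(0.408)) ≈ 1.29×10⁻⁶ m.

r ≈ 1.29×10⁻⁶ m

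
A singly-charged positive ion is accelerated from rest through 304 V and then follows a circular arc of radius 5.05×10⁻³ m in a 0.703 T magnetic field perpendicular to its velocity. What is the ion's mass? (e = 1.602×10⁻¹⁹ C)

m ≈ 3.32×10⁻²⁷ kg

Combine |q|V = ½mv² and r = mv/(|q|B): eliminate v to get m = qB²r²/(2V).
m = (1.602×10⁻¹⁹)(0.703)²(5.05×10⁻³)²/(2·304) ≈ 3.32×10⁻²⁷ kg.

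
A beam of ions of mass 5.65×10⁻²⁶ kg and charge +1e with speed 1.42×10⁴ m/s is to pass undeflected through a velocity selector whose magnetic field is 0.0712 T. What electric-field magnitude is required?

E = 1010 V/m

For straight-line motion qE = qvB, so E = vB.
E = 1.42×10⁴ × 0.0712 = 1010 V/m.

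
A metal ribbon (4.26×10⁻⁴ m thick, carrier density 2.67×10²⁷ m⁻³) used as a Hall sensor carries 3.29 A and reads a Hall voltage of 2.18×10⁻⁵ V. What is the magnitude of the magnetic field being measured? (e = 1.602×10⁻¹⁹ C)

From V_H = IB/(n e t), B = V_H n e t / I.
B = (2.18×10⁻⁵)(2.67×10²⁷)(1.602×10⁻¹⁹)(4.26×10⁻⁴)/3.29 ≈ 1.21 T.

B ≈ 1.21 T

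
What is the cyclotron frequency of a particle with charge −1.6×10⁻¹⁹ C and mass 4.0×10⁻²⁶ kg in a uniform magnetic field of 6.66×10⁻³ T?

f = |q|B/(2πm).
f = (1.6×10⁻¹⁹)(6.66×10⁻³)/(2π·4.0×10⁻²⁶) ≈ 4240 Hz.

f ≈ 4240 Hz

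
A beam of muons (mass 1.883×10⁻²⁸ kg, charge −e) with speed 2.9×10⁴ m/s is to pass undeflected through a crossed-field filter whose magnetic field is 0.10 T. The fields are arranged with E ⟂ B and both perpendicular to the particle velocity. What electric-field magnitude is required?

E = 2900 V/m

For straight-line motion qE = qvB, so E = vB.
E = 2.9×10⁴ × 0.10 = 2900 V/m.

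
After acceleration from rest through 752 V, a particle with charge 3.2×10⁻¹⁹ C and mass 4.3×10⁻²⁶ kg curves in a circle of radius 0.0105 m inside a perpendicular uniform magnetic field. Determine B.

v = √(2|q|V/m) = √(2·3.2×10⁻¹⁹·752/4.3×10⁻²⁶) ≈ 1.058×10⁵ m/s.
B = mv/(|q|r) = (4.3×10⁻²⁶)(1.058×10⁵)/((3.2×10⁻¹⁹)(0.0105)) ≈ 1.35 T.

B ≈ 1.35 T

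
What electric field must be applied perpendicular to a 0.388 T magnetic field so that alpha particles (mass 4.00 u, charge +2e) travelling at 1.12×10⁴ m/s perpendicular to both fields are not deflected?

For straight-line motion qE = qvB, so E = vB.
E = 1.12×10⁴ × 0.388 = 4350 V/m.

E = 4350 V/m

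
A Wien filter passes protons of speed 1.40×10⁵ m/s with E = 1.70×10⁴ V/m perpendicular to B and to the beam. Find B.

Balance of forces in the selector: qE = qvB ⇒ B = E/v.
B = 1.70×10⁴/1.40×10⁵ = 0.121 T.

B = 0.121 T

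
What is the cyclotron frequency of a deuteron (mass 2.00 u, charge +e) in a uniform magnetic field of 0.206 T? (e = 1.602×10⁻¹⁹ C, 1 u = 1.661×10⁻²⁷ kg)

f ≈ 1.58×10⁶ Hz

f = |q|B/(2πm).
f = (1.602×10⁻¹⁹)(0.206)/(2π·3.322×10⁻²⁷) ≈ 1.58×10⁶ Hz.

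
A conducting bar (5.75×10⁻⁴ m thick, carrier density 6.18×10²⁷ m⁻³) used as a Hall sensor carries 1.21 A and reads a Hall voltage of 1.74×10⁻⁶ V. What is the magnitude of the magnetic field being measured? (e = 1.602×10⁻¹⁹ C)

B ≈ 0.819 T

From V_H = IB/(n e t), B = V_H n e t / I.
B = (1.74×10⁻⁶)(6.18×10²⁷)(1.602×10⁻¹⁹)(5.75×10⁻⁴)/1.21 ≈ 0.819 T.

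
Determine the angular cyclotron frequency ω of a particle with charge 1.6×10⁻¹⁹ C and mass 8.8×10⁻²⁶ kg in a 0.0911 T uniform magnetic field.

ω ≈ 1.66×10⁵ rad/s

ω = |q|B/m.
ω = (1.6×10⁻¹⁹)(0.0911)/8.8×10⁻²⁶ ≈ 1.66×10⁵ rad/s.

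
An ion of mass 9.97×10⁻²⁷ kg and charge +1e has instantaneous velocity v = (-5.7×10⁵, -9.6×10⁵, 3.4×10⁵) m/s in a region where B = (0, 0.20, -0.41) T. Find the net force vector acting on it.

v×B = (3.26×10⁵, -2.34×10⁵, -1.14×10⁵) N/C.
F = q v×B = (1.602×10⁻¹⁹ C)·(3.26×10⁵, -2.34×10⁵, -1.14×10⁵) = (5.22×10⁻¹⁴, -3.74×10⁻¹⁴, -1.83×10⁻¹⁴) N.

F ≈ (5.22×10⁻¹⁴, -3.74×10⁻¹⁴, -1.83×10⁻¹⁴) N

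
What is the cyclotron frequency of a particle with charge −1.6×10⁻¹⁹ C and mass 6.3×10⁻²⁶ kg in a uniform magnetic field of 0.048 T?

f ≈ 1.9×10⁴ Hz

f = |q|B/(2πm).
f = (1.6×10⁻¹⁹)(0.048)/(2π·6.3×10⁻²⁶) ≈ 1.9×10⁴ Hz.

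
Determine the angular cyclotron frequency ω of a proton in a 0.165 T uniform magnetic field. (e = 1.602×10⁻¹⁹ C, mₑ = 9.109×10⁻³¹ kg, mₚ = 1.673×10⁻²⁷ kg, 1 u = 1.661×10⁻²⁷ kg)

ω = |q|B/m.
ω = (1.602×10⁻¹⁹)(0.165)/1.673×10⁻²⁷ ≈ 1.58×10⁷ rad/s.

ω ≈ 1.58×10⁷ rad/s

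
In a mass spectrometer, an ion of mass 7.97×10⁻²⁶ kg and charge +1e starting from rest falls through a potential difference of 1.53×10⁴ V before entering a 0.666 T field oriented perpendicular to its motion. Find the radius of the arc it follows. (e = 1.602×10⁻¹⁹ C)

r ≈ 0.185 m

Acceleration: |q|V = ½mv² ⇒ v = √(2|q|V/m) = √(2·1.602×10⁻¹⁹·1.53×10⁴/7.97×10⁻²⁶) ≈ 2.480×10⁵ m/s.
In the field: r = mv/(|q|B) = (7.97×10⁻²⁶)(2.480×10⁵)/((1.602×10⁻¹⁹)(0.666)) ≈ 0.185 m.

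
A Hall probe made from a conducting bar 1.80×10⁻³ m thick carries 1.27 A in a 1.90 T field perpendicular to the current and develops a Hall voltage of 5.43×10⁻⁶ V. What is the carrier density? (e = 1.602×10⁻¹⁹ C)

From V_H = IB/(n e t), n = IB/(V_H e t).
n = (1.27)(1.90)/((5.43×10⁻⁶)(1.602×10⁻¹⁹)(1.80×10⁻³)) ≈ 1.54×10²⁷ m⁻³.

n ≈ 1.54×10²⁷ m⁻³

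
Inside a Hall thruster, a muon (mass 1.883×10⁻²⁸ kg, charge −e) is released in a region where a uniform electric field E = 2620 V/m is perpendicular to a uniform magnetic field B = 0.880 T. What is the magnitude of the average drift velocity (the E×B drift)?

v_d ≈ 2980 m/s

The steady drift has the magnetic force balancing the electric force, so v_d = E/B.
v_d = 2620/0.880 = 2980 m/s.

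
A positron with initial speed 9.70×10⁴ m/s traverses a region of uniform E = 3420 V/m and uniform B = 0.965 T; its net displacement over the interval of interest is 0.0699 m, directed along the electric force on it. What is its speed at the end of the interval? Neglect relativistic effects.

v_f ≈ 9.17×10⁶ m/s

B does no work; ΔKE = |q|E d.
½mv_f² = ½mv₀² + |q|Ed = ½(9.109×10⁻³¹)(9.70×10⁴)² + (1.602×10⁻¹⁹)(3420)(0.0699) ≈ 4.285×10⁻²¹ J + 3.830×10⁻¹⁷ J ≈ 3.830×10⁻¹⁷ J.
v_f = √(2·3.830×10⁻¹⁷/9.109×10⁻³¹) ≈ 9.17×10⁶ m/s.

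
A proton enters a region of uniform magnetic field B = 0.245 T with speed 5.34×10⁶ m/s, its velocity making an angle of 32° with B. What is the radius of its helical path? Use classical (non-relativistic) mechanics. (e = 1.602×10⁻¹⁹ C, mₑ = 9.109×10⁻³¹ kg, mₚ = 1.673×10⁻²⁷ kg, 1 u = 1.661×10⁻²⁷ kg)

r ≈ 0.121 m

v⊥ = v sinθ = 5.34×10⁶·sin32° ≈ 2.830×10⁶ m/s.
r = m v⊥/(|q|B) = (1.673×10⁻²⁷)(2.830×10⁶)/((1.602×10⁻¹⁹)(0.245)) ≈ 0.121 m.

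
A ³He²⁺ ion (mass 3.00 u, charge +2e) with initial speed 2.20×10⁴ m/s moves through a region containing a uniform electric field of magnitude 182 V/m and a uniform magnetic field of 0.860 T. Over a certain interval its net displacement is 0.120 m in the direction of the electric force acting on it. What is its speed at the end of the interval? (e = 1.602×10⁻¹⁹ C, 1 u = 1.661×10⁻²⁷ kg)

v_f ≈ 5.74×10⁴ m/s

B does no work; ΔKE = |q|E d.
½mv_f² = ½mv₀² + |q|Ed = ½(4.983×10⁻²⁷)(2.20×10⁴)² + (3.204×10⁻¹⁹)(182)(0.120) ≈ 1.206×10⁻¹⁸ J + 6.998×10⁻¹⁸ J ≈ 8.203×10⁻¹⁸ J.
v_f = √(2·8.203×10⁻¹⁸/4.983×10⁻²⁷) ≈ 5.74×10⁴ m/s.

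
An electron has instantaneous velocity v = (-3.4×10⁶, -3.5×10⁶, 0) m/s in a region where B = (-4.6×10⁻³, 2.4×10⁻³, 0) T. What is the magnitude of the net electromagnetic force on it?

|F| ≈ 3.89×10⁻¹⁵ N

v×B = (0, 0, -2.43×10⁴) N/C.
F = q v×B = (−1.602×10⁻¹⁹ C)·(0, 0, -2.43×10⁴) = (0, 0, 3.89×10⁻¹⁵) N.
|F| = 3.89×10⁻¹⁵ N.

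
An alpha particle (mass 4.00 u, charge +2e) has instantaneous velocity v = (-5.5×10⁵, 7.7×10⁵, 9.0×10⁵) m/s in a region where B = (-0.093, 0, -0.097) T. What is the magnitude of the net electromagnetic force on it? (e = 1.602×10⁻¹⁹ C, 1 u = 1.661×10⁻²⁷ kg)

v×B = (-7.47×10⁴, -1.37×10⁵, 7.16×10⁴) N/C.
F = q v×B = (3.204×10⁻¹⁹ C)·(-7.47×10⁴, -1.37×10⁵, 7.16×10⁴) = (-2.39×10⁻¹⁴, -4.39×10⁻¹⁴, 2.29×10⁻¹⁴) N.
|F| = 5.50×10⁻¹⁴ N.

|F| ≈ 5.50×10⁻¹⁴ N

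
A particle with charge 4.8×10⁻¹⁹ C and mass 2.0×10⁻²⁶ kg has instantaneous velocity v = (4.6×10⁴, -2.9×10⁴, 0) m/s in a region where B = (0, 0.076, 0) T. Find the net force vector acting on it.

F ≈ (0, 0, 1.68×10⁻¹⁵) N

v×B = (0, 0, 3500) N/C.
F = q v×B = (4.8×10⁻¹⁹ C)·(0, 0, 3500) = (0, 0, 1.68×10⁻¹⁵) N.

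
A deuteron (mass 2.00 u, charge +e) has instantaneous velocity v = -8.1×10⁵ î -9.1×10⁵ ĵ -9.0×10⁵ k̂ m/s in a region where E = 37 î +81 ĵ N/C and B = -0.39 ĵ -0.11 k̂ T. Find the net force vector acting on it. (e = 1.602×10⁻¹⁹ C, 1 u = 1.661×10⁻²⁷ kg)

F ≈ (-4.02×10⁻¹⁴, -1.43×10⁻¹⁴, 5.06×10⁻¹⁴) N

v×B = (-2.51×10⁵, -8.91×10⁴, 3.16×10⁵) N/C.
E + v×B = (-2.51×10⁵, -8.90×10⁴, 3.16×10⁵) N/C.
F = q(E + v×B) = (1.602×10⁻¹⁹ C)·(-2.51×10⁵, -8.90×10⁴, 3.16×10⁵) = (-4.02×10⁻¹⁴, -1.43×10⁻¹⁴, 5.06×10⁻¹⁴) N.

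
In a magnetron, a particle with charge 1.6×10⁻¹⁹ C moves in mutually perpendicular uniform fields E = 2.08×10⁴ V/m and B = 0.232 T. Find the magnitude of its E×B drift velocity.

In crossed fields the guiding centre drifts at v_d = |E×B|/B² = E/B, independent of charge and mass.
v_d = 2.08×10⁴/0.232 = 8.97×10⁴ m/s.

v_d ≈ 8.97×10⁴ m/s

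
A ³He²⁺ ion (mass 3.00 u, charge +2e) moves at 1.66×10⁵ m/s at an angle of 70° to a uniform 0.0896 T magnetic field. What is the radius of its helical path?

r ≈ 0.0271 m

v⊥ = v sinθ = 1.66×10⁵·sin70° ≈ 1.560×10⁵ m/s.
r = m v⊥/(|q|B) = (4.983×10⁻²⁷)(1.560×10⁵)/((3.204×10⁻¹⁹)(0.0896)) ≈ 0.0271 m.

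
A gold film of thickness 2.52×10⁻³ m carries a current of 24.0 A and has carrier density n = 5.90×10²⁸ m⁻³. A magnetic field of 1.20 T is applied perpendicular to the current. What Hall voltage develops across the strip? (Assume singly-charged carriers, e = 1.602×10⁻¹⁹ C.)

V_H ≈ 1.21×10⁻⁶ V

V_H = IB/(n e t).
V_H = (24.0)(1.20)/((5.90×10²⁸)(1.602×10⁻¹⁹)(2.52×10⁻³)) ≈ 1.21×10⁻⁶ V.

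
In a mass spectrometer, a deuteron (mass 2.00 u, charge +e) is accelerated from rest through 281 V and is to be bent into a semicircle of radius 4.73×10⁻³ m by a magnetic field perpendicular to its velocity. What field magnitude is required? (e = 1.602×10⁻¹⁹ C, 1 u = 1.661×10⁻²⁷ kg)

B ≈ 0.722 T

v = √(2|q|V/m) = √(2·1.602×10⁻¹⁹·281/3.322×10⁻²⁷) ≈ 1.646×10⁵ m/s.
B = mv/(|q|r) = (3.322×10⁻²⁷)(1.646×10⁵)/((1.602×10⁻¹⁹)(4.73×10⁻³)) ≈ 0.722 T.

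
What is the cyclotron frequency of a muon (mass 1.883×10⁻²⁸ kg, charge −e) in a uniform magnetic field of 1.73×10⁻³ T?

f = |q|B/(2πm).
f = (1.602×10⁻¹⁹)(1.73×10⁻³)/(2π·1.883×10⁻²⁸) ≈ 2.34×10⁵ Hz.

f ≈ 2.34×10⁵ Hz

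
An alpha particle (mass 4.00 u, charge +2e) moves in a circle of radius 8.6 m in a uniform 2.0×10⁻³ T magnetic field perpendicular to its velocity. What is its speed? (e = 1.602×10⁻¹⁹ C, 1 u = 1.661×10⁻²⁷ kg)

From |q|vB = mv²/r, v = |q|Br/m.
v = (3.204×10⁻¹⁹)(2.0×10⁻³)(8.6)/6.644×10⁻²⁷ ≈ 8.3×10⁵ m/s.

v ≈ 8.3×10⁵ m/s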